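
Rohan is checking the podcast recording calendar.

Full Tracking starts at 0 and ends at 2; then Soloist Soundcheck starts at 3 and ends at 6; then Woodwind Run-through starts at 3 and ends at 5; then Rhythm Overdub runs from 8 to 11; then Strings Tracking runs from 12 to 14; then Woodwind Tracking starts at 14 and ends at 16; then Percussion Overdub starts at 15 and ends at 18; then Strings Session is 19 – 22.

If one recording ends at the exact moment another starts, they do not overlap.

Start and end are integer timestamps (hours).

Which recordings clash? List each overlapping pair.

Sorted by start: Full Tracking, Soloist Soundcheck, Woodwind Run-through, Rhythm Overdub, Strings Tracking, Woodwind Tracking, Percussion Overdub, Strings Session.
Soloist Soundcheck starts after Full Tracking ends; Full Tracking is clear from here.
Woodwind Run-through starts before Soloist Soundcheck ends → Soloist Soundcheck and Woodwind Run-through overlap.
Rhythm Overdub starts after Soloist Soundcheck ends; Soloist Soundcheck is clear from here.
Rhythm Overdub starts after Woodwind Run-through ends; Woodwind Run-through is clear from here.
Strings Tracking starts after Rhythm Overdub ends; Rhythm Overdub is clear from here.
Woodwind Tracking starts exactly when Strings Tracking ends (back-to-back, no overlap); Strings Tracking is clear from here.
Percussion Overdub starts before Woodwind Tracking ends → Woodwind Tracking and Percussion Overdub overlap.
Strings Session starts after Woodwind Tracking ends.
Strings Session starts after Percussion Overdub ends.

Percussion Overdub & Woodwind Tracking, Soloist Soundcheck & Woodwind Run-through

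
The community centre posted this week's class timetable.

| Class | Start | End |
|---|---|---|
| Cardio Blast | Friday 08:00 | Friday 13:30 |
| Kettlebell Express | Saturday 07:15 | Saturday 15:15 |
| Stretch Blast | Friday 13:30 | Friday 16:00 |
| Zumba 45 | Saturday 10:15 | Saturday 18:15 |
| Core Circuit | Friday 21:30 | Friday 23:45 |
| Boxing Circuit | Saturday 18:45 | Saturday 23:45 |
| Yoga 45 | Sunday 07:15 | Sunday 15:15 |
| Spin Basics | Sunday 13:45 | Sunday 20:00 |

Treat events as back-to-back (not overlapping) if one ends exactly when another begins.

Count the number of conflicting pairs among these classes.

2

Sorted by start: Cardio Blast, Stretch Blast, Core Circuit, Kettlebell Express, Zumba 45, Boxing Circuit, Yoga 45, Spin Basics.
Stretch Blast starts exactly when Cardio Blast ends (back-to-back, no overlap); Cardio Blast is clear from here.
Core Circuit starts after Stretch Blast ends; Stretch Blast is clear from here.
Kettlebell Express starts after Core Circuit ends; Core Circuit is clear from here.
Zumba 45 starts before Kettlebell Express ends → Kettlebell Express and Zumba 45 overlap.
Boxing Circuit starts after Kettlebell Express ends; Kettlebell Express is clear from here.
Boxing Circuit starts after Zumba 45 ends; Zumba 45 is clear from here.
Yoga 45 starts after Boxing Circuit ends; Boxing Circuit is clear from here.
Spin Basics starts before Yoga 45 ends → Yoga 45 and Spin Basics overlap.
Overlapping pairs: Kettlebell Express & Zumba 45, Spin Basics & Yoga 45 — 2 in total.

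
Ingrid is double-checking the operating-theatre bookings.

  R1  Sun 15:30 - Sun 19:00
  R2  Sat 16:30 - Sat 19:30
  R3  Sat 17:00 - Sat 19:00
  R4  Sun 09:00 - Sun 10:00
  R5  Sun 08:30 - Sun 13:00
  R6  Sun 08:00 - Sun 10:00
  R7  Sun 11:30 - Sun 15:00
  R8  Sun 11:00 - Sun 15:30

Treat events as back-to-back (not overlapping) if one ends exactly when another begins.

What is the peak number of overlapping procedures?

Sort all start/end points and keep a running count:
Sat 16:30 start R2 → 1
Sat 17:00 start R3 → 2
Sat 19:00 end R3 → 1
Sat 19:30 end R2 → 0
Sun 08:00 start R6 → 1
Sun 08:30 start R5 → 2
Sun 09:00 start R4 → 3
Sun 10:00 end R4 → 2
Sun 10:00 end R6 → 1
Sun 11:00 start R8 → 2
Sun 11:30 start R7 → 3
Sun 13:00 end R5 → 2
Sun 15:00 end R7 → 1
Sun 15:30 end R8 → 0
Sun 15:30 start R1 → 1
Sun 19:00 end R1 → 0
Peak is 3, at Sun 09:00 (R4, R5, R6).

3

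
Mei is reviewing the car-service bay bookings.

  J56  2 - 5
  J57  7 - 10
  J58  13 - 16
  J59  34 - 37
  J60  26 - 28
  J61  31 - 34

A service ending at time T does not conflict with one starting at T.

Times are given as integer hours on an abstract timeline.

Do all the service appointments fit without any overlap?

Sorted by start: J56, J57, J58, J60, J61, J59.
J57 starts after J56 ends, so nothing later overlaps J56 either.
J58 starts after J57 ends, so nothing later overlaps J57 either.
J60 starts after J58 ends, so nothing later overlaps J58 either.
J61 starts after J60 ends, so nothing later overlaps J60 either.
J59 starts exactly when J61 ends (back-to-back, no overlap).
Every pair is clear; the schedule has no overlaps.

Yes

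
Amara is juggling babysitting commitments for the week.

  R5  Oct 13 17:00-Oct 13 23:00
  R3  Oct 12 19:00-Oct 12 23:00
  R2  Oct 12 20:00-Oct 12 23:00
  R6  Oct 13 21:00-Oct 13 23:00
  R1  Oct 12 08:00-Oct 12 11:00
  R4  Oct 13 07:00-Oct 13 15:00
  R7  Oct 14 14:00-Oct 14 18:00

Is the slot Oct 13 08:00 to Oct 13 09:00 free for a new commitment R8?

R1: ends Oct 12 11:00 at or before R8 starts Oct 13 08:00 → clear.
R3: ends Oct 12 23:00 at or before R8 starts Oct 13 08:00 → clear.
R2: ends Oct 12 23:00 at or before R8 starts Oct 13 08:00 → clear.
R4: starts Oct 13 07:00 before R8 ends Oct 13 09:00, and ends Oct 13 15:00 after R8 starts Oct 13 08:00 → overlap.
R5: starts Oct 13 17:00 at or after R8 ends Oct 13 09:00 → clear.
R6: starts Oct 13 21:00 at or after R8 ends Oct 13 09:00 → clear.
R7: starts Oct 14 14:00 at or after R8 ends Oct 13 09:00 → clear.
R8 overlaps R4.

No — it overlaps R4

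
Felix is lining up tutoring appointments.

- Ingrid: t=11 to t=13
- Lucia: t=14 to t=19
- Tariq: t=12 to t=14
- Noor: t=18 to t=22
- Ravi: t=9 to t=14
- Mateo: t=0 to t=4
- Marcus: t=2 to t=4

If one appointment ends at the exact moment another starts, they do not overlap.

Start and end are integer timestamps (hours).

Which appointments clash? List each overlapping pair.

Ingrid & Ravi, Ingrid & Tariq, Lucia & Noor, Marcus & Mateo, Ravi & Tariq

Sorted by start: Mateo, Marcus, Ravi, Ingrid, Tariq, Lucia, Noor.
Marcus starts before Mateo ends → Mateo and Marcus overlap.
Ravi starts after Mateo ends — done with Mateo.
Ravi starts after Marcus ends — done with Marcus.
Ingrid starts before Ravi ends → Ravi and Ingrid overlap.
Tariq starts before Ravi ends → Ravi and Tariq overlap.
Lucia starts exactly when Ravi ends (back-to-back, no overlap) — done with Ravi.
Tariq starts before Ingrid ends → Ingrid and Tariq overlap.
Lucia starts after Ingrid ends — done with Ingrid.
Lucia starts exactly when Tariq ends (back-to-back, no overlap) — done with Tariq.
Noor starts before Lucia ends → Lucia and Noor overlap.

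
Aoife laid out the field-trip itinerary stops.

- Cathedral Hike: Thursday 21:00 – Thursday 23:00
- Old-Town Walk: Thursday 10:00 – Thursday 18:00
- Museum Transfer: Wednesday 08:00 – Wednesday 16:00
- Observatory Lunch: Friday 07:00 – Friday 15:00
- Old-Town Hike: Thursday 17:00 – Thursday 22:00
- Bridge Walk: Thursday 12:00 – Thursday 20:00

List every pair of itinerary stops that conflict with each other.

Bridge Walk & Old-Town Hike, Bridge Walk & Old-Town Walk, Cathedral Hike & Old-Town Hike, Old-Town Hike & Old-Town Walk

Sorted by start: Museum Transfer, Old-Town Walk, Bridge Walk, Old-Town Hike, Cathedral Hike, Observatory Lunch.
Old-Town Walk starts after Museum Transfer ends — done with Museum Transfer.
Bridge Walk starts before Old-Town Walk ends → Old-Town Walk and Bridge Walk overlap.
Old-Town Hike starts before Old-Town Walk ends → Old-Town Walk and Old-Town Hike overlap.
Cathedral Hike starts after Old-Town Walk ends — done with Old-Town Walk.
Old-Town Hike starts before Bridge Walk ends → Bridge Walk and Old-Town Hike overlap.
Cathedral Hike starts after Bridge Walk ends — done with Bridge Walk.
Cathedral Hike starts before Old-Town Hike ends → Old-Town Hike and Cathedral Hike overlap.
Observatory Lunch starts after Old-Town Hike ends.
Observatory Lunch starts after Cathedral Hike ends.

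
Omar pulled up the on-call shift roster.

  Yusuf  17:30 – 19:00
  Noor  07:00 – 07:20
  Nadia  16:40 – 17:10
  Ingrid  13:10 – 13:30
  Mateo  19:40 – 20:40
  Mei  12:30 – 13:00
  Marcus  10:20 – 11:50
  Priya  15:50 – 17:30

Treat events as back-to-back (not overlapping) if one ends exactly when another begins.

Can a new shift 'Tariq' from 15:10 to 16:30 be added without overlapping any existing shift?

Noor: ends 07:20 at or before Tariq starts 15:10 → clear.
Marcus: ends 11:50 at or before Tariq starts 15:10 → clear.
Mei: ends 13:00 at or before Tariq starts 15:10 → clear.
Ingrid: ends 13:30 at or before Tariq starts 15:10 → clear.
Priya: starts 15:50 before Tariq ends 16:30, and ends 17:30 after Tariq starts 15:10 → overlap.
Nadia: starts 16:40 at or after Tariq ends 16:30 → clear.
Yusuf: starts 17:30 at or after Tariq ends 16:30 → clear.
Mateo: starts 19:40 at or after Tariq ends 16:30 → clear.
Tariq overlaps Priya.

No — it overlaps Priya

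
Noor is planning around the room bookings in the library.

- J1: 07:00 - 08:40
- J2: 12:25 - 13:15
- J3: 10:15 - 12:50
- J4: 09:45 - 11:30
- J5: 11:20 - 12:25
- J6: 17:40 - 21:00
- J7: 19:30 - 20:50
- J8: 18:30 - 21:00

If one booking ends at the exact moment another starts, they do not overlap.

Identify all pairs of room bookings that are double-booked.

J2 & J3, J3 & J4, J3 & J5, J4 & J5, J6 & J7, J6 & J8, J7 & J8

Sorted by start: J1, J4, J3, J5, J2, J6, J8, J7.
J4 starts after J1 ends, so J1 has no further overlaps.
J3 starts before J4 ends → J4 and J3 overlap.
J5 starts before J4 ends → J4 and J5 overlap.
J2 starts after J4 ends, so J4 has no further overlaps.
J5 starts before J3 ends → J3 and J5 overlap.
J2 starts before J3 ends → J3 and J2 overlap.
J6 starts after J3 ends, so J3 has no further overlaps.
J2 starts exactly when J5 ends (back-to-back, no overlap), so J5 has no further overlaps.
J6 starts after J2 ends, so J2 has no further overlaps.
J8 starts before J6 ends → J6 and J8 overlap.
J7 starts before J6 ends → J6 and J7 overlap.
J7 starts before J8 ends → J8 and J7 overlap.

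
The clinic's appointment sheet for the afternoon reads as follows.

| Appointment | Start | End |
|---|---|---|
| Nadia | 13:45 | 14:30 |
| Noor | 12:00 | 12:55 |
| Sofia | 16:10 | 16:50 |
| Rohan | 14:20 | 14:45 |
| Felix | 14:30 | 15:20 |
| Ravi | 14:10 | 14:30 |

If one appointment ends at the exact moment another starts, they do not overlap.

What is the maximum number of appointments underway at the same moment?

3

Sort all start/end points and keep a running count:
12:00 start Noor → 1
12:55 end Noor → 0
13:45 start Nadia → 1
14:10 start Ravi → 2
14:20 start Rohan → 3
14:30 end Nadia → 2
14:30 end Ravi → 1
14:30 start Felix → 2
14:45 end Rohan → 1
15:20 end Felix → 0
16:10 start Sofia → 1
16:50 end Sofia → 0
Peak is 3, at 14:20 (Nadia, Ravi, Rohan).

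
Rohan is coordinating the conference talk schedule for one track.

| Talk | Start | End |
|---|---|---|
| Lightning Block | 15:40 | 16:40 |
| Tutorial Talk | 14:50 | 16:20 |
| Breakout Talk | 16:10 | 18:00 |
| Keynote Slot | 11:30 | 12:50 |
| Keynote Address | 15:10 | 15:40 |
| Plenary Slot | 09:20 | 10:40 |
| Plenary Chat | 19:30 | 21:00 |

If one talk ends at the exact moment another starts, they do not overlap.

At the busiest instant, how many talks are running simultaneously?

Sort all start/end points and keep a running count:
09:20 start Plenary Slot → 1
10:40 end Plenary Slot → 0
11:30 start Keynote Slot → 1
12:50 end Keynote Slot → 0
14:50 start Tutorial Talk → 1
15:10 start Keynote Address → 2
15:40 end Keynote Address → 1
15:40 start Lightning Block → 2
16:10 start Breakout Talk → 3
16:20 end Tutorial Talk → 2
16:40 end Lightning Block → 1
18:00 end Breakout Talk → 0
19:30 start Plenary Chat → 1
21:00 end Plenary Chat → 0
Peak is 3, at 16:10 (Breakout Talk, Lightning Block, Tutorial Talk).

3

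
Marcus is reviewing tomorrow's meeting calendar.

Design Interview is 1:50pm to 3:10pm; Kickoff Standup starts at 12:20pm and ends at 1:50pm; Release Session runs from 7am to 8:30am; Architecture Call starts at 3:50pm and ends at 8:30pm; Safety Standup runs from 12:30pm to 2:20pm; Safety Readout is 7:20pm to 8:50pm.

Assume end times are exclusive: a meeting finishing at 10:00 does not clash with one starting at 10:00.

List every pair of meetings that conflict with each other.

Architecture Call & Safety Readout, Design Interview & Safety Standup, Kickoff Standup & Safety Standup

Sorted by start: Release Session, Kickoff Standup, Safety Standup, Design Interview, Architecture Call, Safety Readout.
Kickoff Standup starts after Release Session ends, so nothing later overlaps Release Session either.
Safety Standup starts before Kickoff Standup ends → Kickoff Standup and Safety Standup overlap.
Design Interview starts exactly when Kickoff Standup ends (back-to-back, no overlap), so nothing later overlaps Kickoff Standup either.
Design Interview starts before Safety Standup ends → Safety Standup and Design Interview overlap.
Architecture Call starts after Safety Standup ends, so nothing later overlaps Safety Standup either.
Architecture Call starts after Design Interview ends, so nothing later overlaps Design Interview either.
Safety Readout starts before Architecture Call ends → Architecture Call and Safety Readout overlap.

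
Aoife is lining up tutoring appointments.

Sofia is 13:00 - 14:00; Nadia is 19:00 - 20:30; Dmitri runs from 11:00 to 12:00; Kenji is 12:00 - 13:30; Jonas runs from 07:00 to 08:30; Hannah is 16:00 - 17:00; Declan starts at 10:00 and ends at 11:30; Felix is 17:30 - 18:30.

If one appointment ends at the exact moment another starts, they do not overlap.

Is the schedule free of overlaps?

Sorted by start: Jonas, Declan, Dmitri, Kenji, Sofia, Hannah, Felix, Nadia.
Declan starts after Jonas ends, so Jonas has no further overlaps.
Dmitri starts before Declan ends → Declan and Dmitri overlap.
That's a conflict, so the schedule is not conflict-free.

No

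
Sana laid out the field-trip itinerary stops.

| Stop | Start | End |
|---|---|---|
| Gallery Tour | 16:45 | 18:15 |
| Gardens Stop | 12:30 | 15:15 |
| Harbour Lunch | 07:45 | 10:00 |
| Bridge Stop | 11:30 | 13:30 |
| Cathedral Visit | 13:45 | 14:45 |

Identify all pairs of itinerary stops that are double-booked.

Bridge Stop & Gardens Stop, Cathedral Visit & Gardens Stop

Two intervals overlap when each starts before the other ends.
Sorted by start: Harbour Lunch, Bridge Stop, Gardens Stop, Cathedral Visit, Gallery Tour.
Bridge Stop starts after Harbour Lunch ends — done with Harbour Lunch.
Gardens Stop starts before Bridge Stop ends → Bridge Stop and Gardens Stop overlap.
Cathedral Visit starts after Bridge Stop ends — done with Bridge Stop.
Cathedral Visit starts before Gardens Stop ends → Gardens Stop and Cathedral Visit overlap.
Gallery Tour starts after Gardens Stop ends.
Gallery Tour starts after Cathedral Visit ends.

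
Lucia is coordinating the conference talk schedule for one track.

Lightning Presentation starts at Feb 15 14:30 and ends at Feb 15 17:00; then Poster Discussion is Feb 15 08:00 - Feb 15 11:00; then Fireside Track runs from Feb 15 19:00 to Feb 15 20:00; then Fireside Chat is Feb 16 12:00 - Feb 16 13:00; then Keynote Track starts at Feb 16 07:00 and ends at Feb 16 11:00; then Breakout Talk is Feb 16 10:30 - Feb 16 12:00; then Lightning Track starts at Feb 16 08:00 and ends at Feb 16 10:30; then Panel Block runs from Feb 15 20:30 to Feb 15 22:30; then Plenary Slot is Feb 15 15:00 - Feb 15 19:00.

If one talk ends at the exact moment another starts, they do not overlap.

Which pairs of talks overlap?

Breakout Talk & Keynote Track, Keynote Track & Lightning Track, Lightning Presentation & Plenary Slot

Sorted by start: Poster Discussion, Lightning Presentation, Plenary Slot, Fireside Track, Panel Block, Keynote Track, Lightning Track, Breakout Talk, Fireside Chat.
Lightning Presentation starts after Poster Discussion ends; Poster Discussion is clear from here.
Plenary Slot starts before Lightning Presentation ends → Lightning Presentation and Plenary Slot overlap.
Fireside Track starts after Lightning Presentation ends; Lightning Presentation is clear from here.
Fireside Track starts exactly when Plenary Slot ends (back-to-back, no overlap); Plenary Slot is clear from here.
Panel Block starts after Fireside Track ends; Fireside Track is clear from here.
Keynote Track starts after Panel Block ends; Panel Block is clear from here.
Lightning Track starts before Keynote Track ends → Keynote Track and Lightning Track overlap.
Breakout Talk starts before Keynote Track ends → Keynote Track and Breakout Talk overlap.
Fireside Chat starts after Keynote Track ends.
Breakout Talk starts exactly when Lightning Track ends (back-to-back, no overlap); Lightning Track is clear from here.
Fireside Chat starts exactly when Breakout Talk ends (back-to-back, no overlap).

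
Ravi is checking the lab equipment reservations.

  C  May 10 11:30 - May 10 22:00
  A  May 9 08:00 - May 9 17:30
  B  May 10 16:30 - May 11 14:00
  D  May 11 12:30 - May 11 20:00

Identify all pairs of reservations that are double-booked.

Sorted by start: A, C, B, D.
C starts after A ends, so A has no further overlaps.
B starts before C ends → C and B overlap.
D starts after C ends.
D starts before B ends → B and D overlap.

B & C, B & D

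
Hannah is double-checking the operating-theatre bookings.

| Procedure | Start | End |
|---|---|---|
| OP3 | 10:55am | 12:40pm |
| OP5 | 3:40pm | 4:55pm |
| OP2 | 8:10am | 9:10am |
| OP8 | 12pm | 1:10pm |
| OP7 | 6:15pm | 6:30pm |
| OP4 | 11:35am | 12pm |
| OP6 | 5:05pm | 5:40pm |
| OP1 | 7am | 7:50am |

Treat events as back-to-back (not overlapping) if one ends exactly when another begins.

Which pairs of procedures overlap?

Sorted by start: OP1, OP2, OP3, OP4, OP8, OP5, OP6, OP7.
OP2 starts after OP1 ends, so OP1 has no further overlaps.
OP3 starts after OP2 ends, so OP2 has no further overlaps.
OP4 starts before OP3 ends → OP3 and OP4 overlap.
OP8 starts before OP3 ends → OP3 and OP8 overlap.
OP5 starts after OP3 ends, so OP3 has no further overlaps.
OP8 starts exactly when OP4 ends (back-to-back, no overlap), so OP4 has no further overlaps.
OP5 starts after OP8 ends, so OP8 has no further overlaps.
OP6 starts after OP5 ends, so OP5 has no further overlaps.
OP7 starts after OP6 ends.

OP3 & OP4, OP3 & OP8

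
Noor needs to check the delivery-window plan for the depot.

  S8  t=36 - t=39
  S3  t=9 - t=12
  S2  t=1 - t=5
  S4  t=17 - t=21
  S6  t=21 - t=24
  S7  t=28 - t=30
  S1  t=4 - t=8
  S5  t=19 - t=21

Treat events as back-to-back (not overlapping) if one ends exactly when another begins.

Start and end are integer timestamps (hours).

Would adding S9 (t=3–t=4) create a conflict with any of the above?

Yes — it overlaps S2

S2: starts t=1 before S9 ends t=4, and ends t=5 after S9 starts t=3 → overlap.
S1: starts t=4 at or after S9 ends t=4 → clear.
S3: starts t=9 at or after S9 ends t=4 → clear.
S4: starts t=17 at or after S9 ends t=4 → clear.
S5: starts t=19 at or after S9 ends t=4 → clear.
S6: starts t=21 at or after S9 ends t=4 → clear.
S7: starts t=28 at or after S9 ends t=4 → clear.
S8: starts t=36 at or after S9 ends t=4 → clear.
S9 overlaps S2.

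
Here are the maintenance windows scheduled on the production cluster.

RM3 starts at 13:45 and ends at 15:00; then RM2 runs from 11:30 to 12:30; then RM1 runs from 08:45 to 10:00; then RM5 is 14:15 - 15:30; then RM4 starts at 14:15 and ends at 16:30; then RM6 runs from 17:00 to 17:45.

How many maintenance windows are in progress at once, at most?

3

Sweep the timeline, counting +1 at each start and −1 at each end (ends before starts at a tie):
08:45 start RM1 → 1
10:00 end RM1 → 0
11:30 start RM2 → 1
12:30 end RM2 → 0
13:45 start RM3 → 1
14:15 start RM4 → 2
14:15 start RM5 → 3
15:00 end RM3 → 2
15:30 end RM5 → 1
16:30 end RM4 → 0
17:00 start RM6 → 1
17:45 end RM6 → 0
Peak is 3, at 14:15 (RM3, RM4, RM5).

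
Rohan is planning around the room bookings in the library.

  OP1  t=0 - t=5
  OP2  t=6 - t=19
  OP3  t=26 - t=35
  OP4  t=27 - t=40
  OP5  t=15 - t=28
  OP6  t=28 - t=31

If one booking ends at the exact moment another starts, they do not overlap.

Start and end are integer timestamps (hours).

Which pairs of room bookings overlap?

OP2 & OP5, OP3 & OP4, OP3 & OP5, OP3 & OP6, OP4 & OP5, OP4 & OP6

Sorted by start: OP1, OP2, OP5, OP3, OP4, OP6.
OP2 starts after OP1 ends; OP1 is clear from here.
OP5 starts before OP2 ends → OP2 and OP5 overlap.
OP3 starts after OP2 ends; OP2 is clear from here.
OP3 starts before OP5 ends → OP5 and OP3 overlap.
OP4 starts before OP5 ends → OP5 and OP4 overlap.
OP6 starts exactly when OP5 ends (back-to-back, no overlap).
OP4 starts before OP3 ends → OP3 and OP4 overlap.
OP6 starts before OP3 ends → OP3 and OP6 overlap.
OP6 starts before OP4 ends → OP4 and OP6 overlap.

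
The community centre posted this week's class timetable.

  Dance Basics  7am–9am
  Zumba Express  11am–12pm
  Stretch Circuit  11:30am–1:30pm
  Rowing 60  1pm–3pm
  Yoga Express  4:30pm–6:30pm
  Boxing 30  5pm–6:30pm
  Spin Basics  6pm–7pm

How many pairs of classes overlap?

5

Sorted by start: Dance Basics, Zumba Express, Stretch Circuit, Rowing 60, Yoga Express, Boxing 30, Spin Basics.
Zumba Express starts after Dance Basics ends, so nothing later overlaps Dance Basics either.
Stretch Circuit starts before Zumba Express ends → Zumba Express and Stretch Circuit overlap.
Rowing 60 starts after Zumba Express ends, so nothing later overlaps Zumba Express either.
Rowing 60 starts before Stretch Circuit ends → Stretch Circuit and Rowing 60 overlap.
Yoga Express starts after Stretch Circuit ends, so nothing later overlaps Stretch Circuit either.
Yoga Express starts after Rowing 60 ends, so nothing later overlaps Rowing 60 either.
Boxing 30 starts before Yoga Express ends → Yoga Express and Boxing 30 overlap.
Spin Basics starts before Yoga Express ends → Yoga Express and Spin Basics overlap.
Spin Basics starts before Boxing 30 ends → Boxing 30 and Spin Basics overlap.
Overlapping pairs: Boxing 30 & Spin Basics, Boxing 30 & Yoga Express, Rowing 60 & Stretch Circuit, Spin Basics & Yoga Express, Stretch Circuit & Zumba Express — 5 in total.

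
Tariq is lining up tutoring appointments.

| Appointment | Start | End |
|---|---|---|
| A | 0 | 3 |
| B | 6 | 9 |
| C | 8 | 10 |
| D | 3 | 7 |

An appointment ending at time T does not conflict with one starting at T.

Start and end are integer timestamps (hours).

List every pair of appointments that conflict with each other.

Check each pair: they overlap iff neither finishes before the other starts.
Sorted by start: A, D, B, C.
D starts exactly when A ends (back-to-back, no overlap), so A has no further overlaps.
B starts before D ends → D and B overlap.
C starts after D ends.
C starts before B ends → B and C overlap.

B & C, B & D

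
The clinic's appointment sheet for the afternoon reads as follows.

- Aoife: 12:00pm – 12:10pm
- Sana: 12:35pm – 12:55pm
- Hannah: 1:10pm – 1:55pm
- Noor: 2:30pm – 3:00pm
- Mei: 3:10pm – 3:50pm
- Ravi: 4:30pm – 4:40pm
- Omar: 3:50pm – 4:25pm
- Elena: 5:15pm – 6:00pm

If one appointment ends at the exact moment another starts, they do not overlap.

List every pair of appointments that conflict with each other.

none

Sorted by start: Aoife, Sana, Hannah, Noor, Mei, Omar, Ravi, Elena.
Sana starts after Aoife ends; Aoife is clear from here.
Hannah starts after Sana ends; Sana is clear from here.
Noor starts after Hannah ends; Hannah is clear from here.
Mei starts after Noor ends; Noor is clear from here.
Omar starts exactly when Mei ends (back-to-back, no overlap); Mei is clear from here.
Ravi starts after Omar ends; Omar is clear from here.
Elena starts after Ravi ends.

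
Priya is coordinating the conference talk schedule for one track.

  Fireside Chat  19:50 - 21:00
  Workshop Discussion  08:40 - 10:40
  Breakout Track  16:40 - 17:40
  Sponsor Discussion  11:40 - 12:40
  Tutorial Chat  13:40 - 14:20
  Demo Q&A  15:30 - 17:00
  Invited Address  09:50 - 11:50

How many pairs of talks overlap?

Sorted by start: Workshop Discussion, Invited Address, Sponsor Discussion, Tutorial Chat, Demo Q&A, Breakout Track, Fireside Chat.
Invited Address starts before Workshop Discussion ends → Workshop Discussion and Invited Address overlap.
Sponsor Discussion starts after Workshop Discussion ends, so Workshop Discussion has no further overlaps.
Sponsor Discussion starts before Invited Address ends → Invited Address and Sponsor Discussion overlap.
Tutorial Chat starts after Invited Address ends, so Invited Address has no further overlaps.
Tutorial Chat starts after Sponsor Discussion ends, so Sponsor Discussion has no further overlaps.
Demo Q&A starts after Tutorial Chat ends, so Tutorial Chat has no further overlaps.
Breakout Track starts before Demo Q&A ends → Demo Q&A and Breakout Track overlap.
Fireside Chat starts after Demo Q&A ends.
Fireside Chat starts after Breakout Track ends.
Overlapping pairs: Breakout Track & Demo Q&A, Invited Address & Sponsor Discussion, Invited Address & Workshop Discussion — 3 in total.

3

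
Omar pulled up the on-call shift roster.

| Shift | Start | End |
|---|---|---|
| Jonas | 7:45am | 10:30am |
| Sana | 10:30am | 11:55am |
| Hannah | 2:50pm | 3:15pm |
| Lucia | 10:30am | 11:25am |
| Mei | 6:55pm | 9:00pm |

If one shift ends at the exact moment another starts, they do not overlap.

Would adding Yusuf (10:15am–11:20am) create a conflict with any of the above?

Yes — it overlaps Jonas, Lucia, Sana

Jonas: starts 7:45am before Yusuf ends 11:20am, and ends 10:30am after Yusuf starts 10:15am → overlap.
Sana: starts 10:30am before Yusuf ends 11:20am, and ends 11:55am after Yusuf starts 10:15am → overlap.
Lucia: starts 10:30am before Yusuf ends 11:20am, and ends 11:25am after Yusuf starts 10:15am → overlap.
Hannah: starts 2:50pm at or after Yusuf ends 11:20am → clear.
Mei: starts 6:55pm at or after Yusuf ends 11:20am → clear.
Yusuf overlaps Jonas, Sana, Lucia.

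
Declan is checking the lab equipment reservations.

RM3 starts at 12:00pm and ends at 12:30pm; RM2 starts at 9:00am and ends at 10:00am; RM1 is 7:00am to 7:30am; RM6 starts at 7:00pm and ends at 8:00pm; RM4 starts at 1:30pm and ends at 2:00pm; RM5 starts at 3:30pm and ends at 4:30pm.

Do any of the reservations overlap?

Sorted by start: RM1, RM2, RM3, RM4, RM5, RM6.
RM2 starts after RM1 ends, so RM1 has no further overlaps.
RM3 starts after RM2 ends, so RM2 has no further overlaps.
RM4 starts after RM3 ends, so RM3 has no further overlaps.
RM5 starts after RM4 ends, so RM4 has no further overlaps.
RM6 starts after RM5 ends.
Every pair is clear; the schedule has no overlaps.

No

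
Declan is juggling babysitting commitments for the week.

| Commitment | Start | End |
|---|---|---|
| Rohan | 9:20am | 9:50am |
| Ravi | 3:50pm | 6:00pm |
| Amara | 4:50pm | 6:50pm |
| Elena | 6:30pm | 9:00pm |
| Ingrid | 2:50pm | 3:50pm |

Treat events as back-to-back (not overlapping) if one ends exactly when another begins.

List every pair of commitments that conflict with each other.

Sorted by start: Rohan, Ingrid, Ravi, Amara, Elena.
Ingrid starts after Rohan ends, so Rohan has no further overlaps.
Ravi starts exactly when Ingrid ends (back-to-back, no overlap), so Ingrid has no further overlaps.
Amara starts before Ravi ends → Ravi and Amara overlap.
Elena starts after Ravi ends.
Elena starts before Amara ends → Amara and Elena overlap.

Amara & Elena, Amara & Ravi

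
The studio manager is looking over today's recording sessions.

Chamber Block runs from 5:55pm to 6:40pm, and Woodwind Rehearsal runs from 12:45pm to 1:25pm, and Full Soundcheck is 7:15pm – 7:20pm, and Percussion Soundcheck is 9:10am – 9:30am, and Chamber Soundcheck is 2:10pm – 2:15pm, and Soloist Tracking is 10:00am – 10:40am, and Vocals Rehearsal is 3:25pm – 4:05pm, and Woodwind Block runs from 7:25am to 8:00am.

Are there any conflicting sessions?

No

Sorted by start: Woodwind Block, Percussion Soundcheck, Soloist Tracking, Woodwind Rehearsal, Chamber Soundcheck, Vocals Rehearsal, Chamber Block, Full Soundcheck.
Percussion Soundcheck starts after Woodwind Block ends; Woodwind Block is clear from here.
Soloist Tracking starts after Percussion Soundcheck ends; Percussion Soundcheck is clear from here.
Woodwind Rehearsal starts after Soloist Tracking ends; Soloist Tracking is clear from here.
Chamber Soundcheck starts after Woodwind Rehearsal ends; Woodwind Rehearsal is clear from here.
Vocals Rehearsal starts after Chamber Soundcheck ends; Chamber Soundcheck is clear from here.
Chamber Block starts after Vocals Rehearsal ends; Vocals Rehearsal is clear from here.
Full Soundcheck starts after Chamber Block ends.
Every pair is clear; the schedule has no overlaps.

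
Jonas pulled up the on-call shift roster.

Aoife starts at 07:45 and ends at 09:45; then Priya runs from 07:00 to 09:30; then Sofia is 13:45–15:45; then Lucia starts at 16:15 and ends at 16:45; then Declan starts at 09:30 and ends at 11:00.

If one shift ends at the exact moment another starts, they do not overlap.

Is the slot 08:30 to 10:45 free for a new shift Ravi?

No — it overlaps Aoife, Declan, Priya

Priya: starts 07:00 before Ravi ends 10:45, and ends 09:30 after Ravi starts 08:30 → overlap.
Aoife: starts 07:45 before Ravi ends 10:45, and ends 09:45 after Ravi starts 08:30 → overlap.
Declan: starts 09:30 before Ravi ends 10:45, and ends 11:00 after Ravi starts 08:30 → overlap.
Sofia: starts 13:45 at or after Ravi ends 10:45 → clear.
Lucia: starts 16:15 at or after Ravi ends 10:45 → clear.
Ravi overlaps Aoife, Priya, Declan.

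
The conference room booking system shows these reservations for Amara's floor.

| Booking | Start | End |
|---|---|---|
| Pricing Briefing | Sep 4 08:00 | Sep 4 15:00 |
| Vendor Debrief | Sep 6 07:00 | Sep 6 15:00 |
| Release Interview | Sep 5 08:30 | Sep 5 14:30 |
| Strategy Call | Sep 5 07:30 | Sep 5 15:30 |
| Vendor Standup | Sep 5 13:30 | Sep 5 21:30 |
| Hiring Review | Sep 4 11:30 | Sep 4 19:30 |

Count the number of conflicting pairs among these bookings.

Sorted by start: Pricing Briefing, Hiring Review, Strategy Call, Release Interview, Vendor Standup, Vendor Debrief.
Hiring Review starts before Pricing Briefing ends → Pricing Briefing and Hiring Review overlap.
Strategy Call starts after Pricing Briefing ends; Pricing Briefing is clear from here.
Strategy Call starts after Hiring Review ends; Hiring Review is clear from here.
Release Interview starts before Strategy Call ends → Strategy Call and Release Interview overlap.
Vendor Standup starts before Strategy Call ends → Strategy Call and Vendor Standup overlap.
Vendor Debrief starts after Strategy Call ends.
Vendor Standup starts before Release Interview ends → Release Interview and Vendor Standup overlap.
Vendor Debrief starts after Release Interview ends.
Vendor Debrief starts after Vendor Standup ends.
Overlapping pairs: Hiring Review & Pricing Briefing, Release Interview & Strategy Call, Release Interview & Vendor Standup, Strategy Call & Vendor Standup — 4 in total.

4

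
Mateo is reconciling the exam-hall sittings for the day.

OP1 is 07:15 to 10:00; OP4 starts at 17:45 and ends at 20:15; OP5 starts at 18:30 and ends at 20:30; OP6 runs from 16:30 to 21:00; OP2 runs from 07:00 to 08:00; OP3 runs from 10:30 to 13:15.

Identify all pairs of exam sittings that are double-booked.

OP1 & OP2, OP4 & OP5, OP4 & OP6, OP5 & OP6

Two intervals overlap when each starts before the other ends.
Sorted by start: OP2, OP1, OP3, OP6, OP4, OP5.
OP1 starts before OP2 ends → OP2 and OP1 overlap.
OP3 starts after OP2 ends — done with OP2.
OP3 starts after OP1 ends — done with OP1.
OP6 starts after OP3 ends — done with OP3.
OP4 starts before OP6 ends → OP6 and OP4 overlap.
OP5 starts before OP6 ends → OP6 and OP5 overlap.
OP5 starts before OP4 ends → OP4 and OP5 overlap.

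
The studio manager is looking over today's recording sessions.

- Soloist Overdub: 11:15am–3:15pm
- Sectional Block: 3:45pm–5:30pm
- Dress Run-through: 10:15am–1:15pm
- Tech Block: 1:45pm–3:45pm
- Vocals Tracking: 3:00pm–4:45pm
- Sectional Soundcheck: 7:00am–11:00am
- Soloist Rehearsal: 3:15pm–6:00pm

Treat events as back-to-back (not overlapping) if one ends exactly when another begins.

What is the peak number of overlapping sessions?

3

Sort all start/end points and keep a running count:
7:00am start Sectional Soundcheck → 1
10:15am start Dress Run-through → 2
11:00am end Sectional Soundcheck → 1
11:15am start Soloist Overdub → 2
1:15pm end Dress Run-through → 1
1:45pm start Tech Block → 2
3:00pm start Vocals Tracking → 3
3:15pm end Soloist Overdub → 2
3:15pm start Soloist Rehearsal → 3
3:45pm end Tech Block → 2
3:45pm start Sectional Block → 3
4:45pm end Vocals Tracking → 2
5:30pm end Sectional Block → 1
6:00pm end Soloist Rehearsal → 0
Peak is 3, at 3:00pm (Soloist Overdub, Tech Block, Vocals Tracking).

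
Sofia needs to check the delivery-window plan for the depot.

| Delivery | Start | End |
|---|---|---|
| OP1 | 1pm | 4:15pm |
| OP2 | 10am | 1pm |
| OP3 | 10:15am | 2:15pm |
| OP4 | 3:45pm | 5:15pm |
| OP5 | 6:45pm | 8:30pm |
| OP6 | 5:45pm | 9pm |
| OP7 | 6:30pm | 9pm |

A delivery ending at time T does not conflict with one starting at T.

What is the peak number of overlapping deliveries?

Sort all start/end points and keep a running count:
10am start OP2 → 1
10:15am start OP3 → 2
1pm end OP2 → 1
1pm start OP1 → 2
2:15pm end OP3 → 1
3:45pm start OP4 → 2
4:15pm end OP1 → 1
5:15pm end OP4 → 0
5:45pm start OP6 → 1
6:30pm start OP7 → 2
6:45pm start OP5 → 3
8:30pm end OP5 → 2
9pm end OP6 → 1
9pm end OP7 → 0
Peak is 3, at 6:45pm (OP5, OP6, OP7).

3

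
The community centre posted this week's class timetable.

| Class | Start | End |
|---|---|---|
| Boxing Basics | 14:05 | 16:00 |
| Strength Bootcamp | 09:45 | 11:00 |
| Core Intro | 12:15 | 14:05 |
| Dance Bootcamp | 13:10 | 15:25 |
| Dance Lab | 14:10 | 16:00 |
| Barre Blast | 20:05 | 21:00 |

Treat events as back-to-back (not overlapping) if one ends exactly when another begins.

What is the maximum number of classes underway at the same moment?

3

Walk through starts and ends in time order (an end at T is processed before a start at T):
09:45 start Strength Bootcamp → 1
11:00 end Strength Bootcamp → 0
12:15 start Core Intro → 1
13:10 start Dance Bootcamp → 2
14:05 end Core Intro → 1
14:05 start Boxing Basics → 2
14:10 start Dance Lab → 3
15:25 end Dance Bootcamp → 2
16:00 end Boxing Basics → 1
16:00 end Dance Lab → 0
20:05 start Barre Blast → 1
21:00 end Barre Blast → 0
Peak is 3, at 14:10 (Boxing Basics, Dance Bootcamp, Dance Lab).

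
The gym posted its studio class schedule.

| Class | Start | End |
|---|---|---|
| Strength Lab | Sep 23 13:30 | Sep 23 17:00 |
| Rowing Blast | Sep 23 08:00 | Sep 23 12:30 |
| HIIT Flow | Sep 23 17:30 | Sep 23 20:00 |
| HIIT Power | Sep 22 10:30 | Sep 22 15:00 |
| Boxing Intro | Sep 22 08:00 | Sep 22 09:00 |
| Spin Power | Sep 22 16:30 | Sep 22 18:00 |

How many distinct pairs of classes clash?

Sorted by start: Boxing Intro, HIIT Power, Spin Power, Rowing Blast, Strength Lab, HIIT Flow.
HIIT Power starts after Boxing Intro ends, so Boxing Intro has no further overlaps.
Spin Power starts after HIIT Power ends, so HIIT Power has no further overlaps.
Rowing Blast starts after Spin Power ends, so Spin Power has no further overlaps.
Strength Lab starts after Rowing Blast ends, so Rowing Blast has no further overlaps.
HIIT Flow starts after Strength Lab ends.
No pair overlaps.

0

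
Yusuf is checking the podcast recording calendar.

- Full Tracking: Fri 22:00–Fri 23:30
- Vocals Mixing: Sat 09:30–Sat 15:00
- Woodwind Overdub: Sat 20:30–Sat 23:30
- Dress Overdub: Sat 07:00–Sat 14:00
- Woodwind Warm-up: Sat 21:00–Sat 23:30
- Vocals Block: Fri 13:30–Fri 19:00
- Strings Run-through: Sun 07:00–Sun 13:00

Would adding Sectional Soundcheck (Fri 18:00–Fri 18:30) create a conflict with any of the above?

Vocals Block: starts Fri 13:30 before Sectional Soundcheck ends Fri 18:30, and ends Fri 19:00 after Sectional Soundcheck starts Fri 18:00 → overlap.
Full Tracking: starts Fri 22:00 at or after Sectional Soundcheck ends Fri 18:30 → clear.
Dress Overdub: starts Sat 07:00 at or after Sectional Soundcheck ends Fri 18:30 → clear.
Vocals Mixing: starts Sat 09:30 at or after Sectional Soundcheck ends Fri 18:30 → clear.
Woodwind Overdub: starts Sat 20:30 at or after Sectional Soundcheck ends Fri 18:30 → clear.
Woodwind Warm-up: starts Sat 21:00 at or after Sectional Soundcheck ends Fri 18:30 → clear.
Strings Run-through: starts Sun 07:00 at or after Sectional Soundcheck ends Fri 18:30 → clear.
Sectional Soundcheck overlaps Vocals Block.

Yes — it overlaps Vocals Block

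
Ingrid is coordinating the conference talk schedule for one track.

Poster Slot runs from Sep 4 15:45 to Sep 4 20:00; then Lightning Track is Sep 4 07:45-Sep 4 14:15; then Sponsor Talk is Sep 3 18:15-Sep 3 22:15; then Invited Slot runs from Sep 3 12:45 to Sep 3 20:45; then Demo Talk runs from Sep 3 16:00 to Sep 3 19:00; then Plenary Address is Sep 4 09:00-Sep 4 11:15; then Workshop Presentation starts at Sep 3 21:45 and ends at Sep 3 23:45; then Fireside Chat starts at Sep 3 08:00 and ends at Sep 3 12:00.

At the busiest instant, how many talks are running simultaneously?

Walk through starts and ends in time order (an end at T is processed before a start at T):
Sep 3 08:00 start Fireside Chat → 1
Sep 3 12:00 end Fireside Chat → 0
Sep 3 12:45 start Invited Slot → 1
Sep 3 16:00 start Demo Talk → 2
Sep 3 18:15 start Sponsor Talk → 3
Sep 3 19:00 end Demo Talk → 2
Sep 3 20:45 end Invited Slot → 1
Sep 3 21:45 start Workshop Presentation → 2
Sep 3 22:15 end Sponsor Talk → 1
Sep 3 23:45 end Workshop Presentation → 0
Sep 4 07:45 start Lightning Track → 1
Sep 4 09:00 start Plenary Address → 2
Sep 4 11:15 end Plenary Address → 1
Sep 4 14:15 end Lightning Track → 0
Sep 4 15:45 start Poster Slot → 1
Sep 4 20:00 end Poster Slot → 0
Peak is 3, at Sep 3 18:15 (Demo Talk, Invited Slot, Sponsor Talk).

3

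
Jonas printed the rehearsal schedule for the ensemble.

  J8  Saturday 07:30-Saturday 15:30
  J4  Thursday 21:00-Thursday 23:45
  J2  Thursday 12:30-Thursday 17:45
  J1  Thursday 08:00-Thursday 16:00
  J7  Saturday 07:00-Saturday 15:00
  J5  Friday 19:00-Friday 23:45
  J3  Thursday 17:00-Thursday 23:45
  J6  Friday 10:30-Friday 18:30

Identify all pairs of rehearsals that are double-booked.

Check each pair: they overlap iff neither finishes before the other starts.
Sorted by start: J1, J2, J3, J4, J6, J5, J7, J8.
J2 starts before J1 ends → J1 and J2 overlap.
J3 starts after J1 ends — done with J1.
J3 starts before J2 ends → J2 and J3 overlap.
J4 starts after J2 ends — done with J2.
J4 starts before J3 ends → J3 and J4 overlap.
J6 starts after J3 ends — done with J3.
J6 starts after J4 ends — done with J4.
J5 starts after J6 ends — done with J6.
J7 starts after J5 ends — done with J5.
J8 starts before J7 ends → J7 and J8 overlap.

J1 & J2, J2 & J3, J3 & J4, J7 & J8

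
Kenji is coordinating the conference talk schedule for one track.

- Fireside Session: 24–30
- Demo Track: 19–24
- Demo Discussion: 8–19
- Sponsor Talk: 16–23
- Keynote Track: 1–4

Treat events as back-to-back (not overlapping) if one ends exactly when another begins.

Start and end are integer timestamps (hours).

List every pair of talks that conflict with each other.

Sorted by start: Keynote Track, Demo Discussion, Sponsor Talk, Demo Track, Fireside Session.
Demo Discussion starts after Keynote Track ends — done with Keynote Track.
Sponsor Talk starts before Demo Discussion ends → Demo Discussion and Sponsor Talk overlap.
Demo Track starts exactly when Demo Discussion ends (back-to-back, no overlap) — done with Demo Discussion.
Demo Track starts before Sponsor Talk ends → Sponsor Talk and Demo Track overlap.
Fireside Session starts after Sponsor Talk ends.
Fireside Session starts exactly when Demo Track ends (back-to-back, no overlap).

Demo Discussion & Sponsor Talk, Demo Track & Sponsor Talk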